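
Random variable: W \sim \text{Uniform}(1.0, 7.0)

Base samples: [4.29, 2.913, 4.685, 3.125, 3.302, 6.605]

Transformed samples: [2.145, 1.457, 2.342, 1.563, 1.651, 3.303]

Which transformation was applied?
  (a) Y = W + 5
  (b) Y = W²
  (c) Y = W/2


Checking option (c) Y = W/2:
  W = 4.29 -> Y = 2.145 ✓
  W = 2.913 -> Y = 1.457 ✓
  W = 4.685 -> Y = 2.342 ✓
All samples match this transformation.

(c) W/2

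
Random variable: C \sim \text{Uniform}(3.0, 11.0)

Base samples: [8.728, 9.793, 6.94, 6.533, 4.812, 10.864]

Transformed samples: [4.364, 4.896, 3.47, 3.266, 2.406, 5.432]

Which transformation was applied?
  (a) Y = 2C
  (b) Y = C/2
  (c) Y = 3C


Checking option (b) Y = C/2:
  C = 8.728 -> Y = 4.364 ✓
  C = 9.793 -> Y = 4.896 ✓
  C = 6.94 -> Y = 3.47 ✓
All samples match this transformation.

(b) C/2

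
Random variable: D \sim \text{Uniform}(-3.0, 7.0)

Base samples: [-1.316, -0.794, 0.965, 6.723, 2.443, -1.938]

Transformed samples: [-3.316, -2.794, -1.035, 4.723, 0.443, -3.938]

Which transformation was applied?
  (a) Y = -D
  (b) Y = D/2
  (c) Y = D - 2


Checking option (c) Y = D - 2:
  D = -1.316 -> Y = -3.316 ✓
  D = -0.794 -> Y = -2.794 ✓
  D = 0.965 -> Y = -1.035 ✓
All samples match this transformation.

(c) D - 2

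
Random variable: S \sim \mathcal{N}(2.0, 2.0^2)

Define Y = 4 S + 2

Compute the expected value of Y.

For Y = 4S + 2:
E[Y] = 4 * E[S] + 2
E[S] = 2.0 = 2
E[Y] = 4 * 2 + 2 = 10

10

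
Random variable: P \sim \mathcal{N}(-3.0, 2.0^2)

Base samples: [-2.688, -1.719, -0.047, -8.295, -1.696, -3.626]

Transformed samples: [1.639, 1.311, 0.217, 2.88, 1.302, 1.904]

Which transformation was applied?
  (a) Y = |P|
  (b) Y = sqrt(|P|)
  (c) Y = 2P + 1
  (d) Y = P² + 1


Checking option (b) Y = sqrt(|P|):
  P = -2.688 -> Y = 1.639 ✓
  P = -1.719 -> Y = 1.311 ✓
  P = -0.047 -> Y = 0.217 ✓
All samples match this transformation.

(b) sqrt(|P|)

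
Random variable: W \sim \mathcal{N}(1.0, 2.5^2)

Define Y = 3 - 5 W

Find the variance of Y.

For Y = aW + b: Var(Y) = a² * Var(W)
Var(W) = 2.5^2 = 6.25
Var(Y) = (-5)² * 6.25 = 25 * 6.25 = 156.25

156.25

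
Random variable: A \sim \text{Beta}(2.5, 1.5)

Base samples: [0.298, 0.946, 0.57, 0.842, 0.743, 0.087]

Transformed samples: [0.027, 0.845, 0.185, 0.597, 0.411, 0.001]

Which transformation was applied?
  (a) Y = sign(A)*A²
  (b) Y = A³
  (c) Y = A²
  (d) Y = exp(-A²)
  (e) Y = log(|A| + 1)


Checking option (b) Y = A³:
  A = 0.298 -> Y = 0.027 ✓
  A = 0.946 -> Y = 0.845 ✓
  A = 0.57 -> Y = 0.185 ✓
All samples match this transformation.

(b) A³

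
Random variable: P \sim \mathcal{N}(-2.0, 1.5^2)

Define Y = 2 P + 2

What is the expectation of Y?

For Y = 2P + 2:
E[Y] = 2 * E[P] + 2
E[P] = -2.0 = -2
E[Y] = 2 * (-2) + 2 = -2

-2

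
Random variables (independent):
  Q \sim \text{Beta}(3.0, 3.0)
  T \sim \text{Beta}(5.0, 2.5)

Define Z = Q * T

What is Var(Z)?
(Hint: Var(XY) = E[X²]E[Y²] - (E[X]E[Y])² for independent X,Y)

Var(XY) = E[X²]E[Y²] - (E[X]E[Y])²
E[Q] = 0.5, Var(Q) = 0.035714286
E[T] = 0.66666667, Var(T) = 0.026143791
E[Q²] = 0.035714286 + 0.5² = 0.28571429
E[T²] = 0.026143791 + 0.66666667² = 0.47058824
Var(Z) = 0.28571429*0.47058824 - (0.5*0.66666667)²
= 0.13445378 - 0.11111111 = 0.02334267

0.02334267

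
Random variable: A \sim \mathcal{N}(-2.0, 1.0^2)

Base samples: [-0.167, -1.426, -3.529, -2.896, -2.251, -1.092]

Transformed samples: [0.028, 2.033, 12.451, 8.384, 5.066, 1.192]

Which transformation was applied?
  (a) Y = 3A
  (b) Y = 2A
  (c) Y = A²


Checking option (c) Y = A²:
  A = -0.167 -> Y = 0.028 ✓
  A = -1.426 -> Y = 2.033 ✓
  A = -3.529 -> Y = 12.451 ✓
All samples match this transformation.

(c) A²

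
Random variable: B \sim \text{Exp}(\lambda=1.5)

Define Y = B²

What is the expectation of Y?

E[B²] = Var(B) + (E[B])² = 0.44444444 + 0.44444444 = 0.88888889

0.88888889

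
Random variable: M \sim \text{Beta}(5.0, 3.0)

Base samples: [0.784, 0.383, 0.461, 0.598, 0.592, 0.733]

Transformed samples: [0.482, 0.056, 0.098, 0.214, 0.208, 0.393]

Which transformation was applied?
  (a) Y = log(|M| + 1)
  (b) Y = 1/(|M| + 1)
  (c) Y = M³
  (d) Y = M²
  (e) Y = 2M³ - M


Checking option (c) Y = M³:
  M = 0.784 -> Y = 0.482 ✓
  M = 0.383 -> Y = 0.056 ✓
  M = 0.461 -> Y = 0.098 ✓
All samples match this transformation.

(c) M³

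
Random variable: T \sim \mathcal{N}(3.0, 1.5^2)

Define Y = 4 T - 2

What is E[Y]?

For Y = 4T - 2:
E[Y] = 4 * E[T] - 2
E[T] = 3.0 = 3
E[Y] = 4 * 3 - 2 = 10

10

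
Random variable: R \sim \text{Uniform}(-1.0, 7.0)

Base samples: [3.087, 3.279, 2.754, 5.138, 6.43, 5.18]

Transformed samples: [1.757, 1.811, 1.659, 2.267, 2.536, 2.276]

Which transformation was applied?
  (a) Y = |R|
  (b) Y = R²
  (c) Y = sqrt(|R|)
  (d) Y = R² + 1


Checking option (c) Y = sqrt(|R|):
  R = 3.087 -> Y = 1.757 ✓
  R = 3.279 -> Y = 1.811 ✓
  R = 2.754 -> Y = 1.659 ✓
All samples match this transformation.

(c) sqrt(|R|)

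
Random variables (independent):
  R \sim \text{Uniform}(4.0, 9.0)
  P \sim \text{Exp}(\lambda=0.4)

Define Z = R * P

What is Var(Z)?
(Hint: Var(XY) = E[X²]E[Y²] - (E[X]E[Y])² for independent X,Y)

Var(XY) = E[X²]E[Y²] - (E[X]E[Y])²
E[R] = 6.5, Var(R) = 2.0833333
E[P] = 2.5, Var(P) = 6.25
E[R²] = 2.0833333 + 6.5² = 44.333333
E[P²] = 6.25 + 2.5² = 12.5
Var(Z) = 44.333333*12.5 - (6.5*2.5)²
= 554.16667 - 264.0625 = 290.10417

290.10417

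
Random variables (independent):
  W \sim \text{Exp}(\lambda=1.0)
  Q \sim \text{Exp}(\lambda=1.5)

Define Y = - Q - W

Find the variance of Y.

For independent RVs: Var(aX + bY) = a²Var(X) + b²Var(Y)
Var(W) = 1
Var(Q) = 0.44444444
Var(Y) = (-1)²*1 + (-1)²*0.44444444
= 1*1 + 1*0.44444444 = 1.4444444

1.4444444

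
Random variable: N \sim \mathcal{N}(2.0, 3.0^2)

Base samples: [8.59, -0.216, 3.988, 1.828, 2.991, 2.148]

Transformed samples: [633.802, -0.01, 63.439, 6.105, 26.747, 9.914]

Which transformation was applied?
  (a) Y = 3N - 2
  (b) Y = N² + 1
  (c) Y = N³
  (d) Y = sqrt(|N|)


Checking option (c) Y = N³:
  N = 8.59 -> Y = 633.802 ✓
  N = -0.216 -> Y = -0.01 ✓
  N = 3.988 -> Y = 63.439 ✓
All samples match this transformation.

(c) N³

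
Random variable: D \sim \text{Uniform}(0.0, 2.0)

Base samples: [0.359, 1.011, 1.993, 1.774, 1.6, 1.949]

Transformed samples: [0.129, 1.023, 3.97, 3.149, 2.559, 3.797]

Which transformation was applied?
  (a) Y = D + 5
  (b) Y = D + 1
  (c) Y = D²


Checking option (c) Y = D²:
  D = 0.359 -> Y = 0.129 ✓
  D = 1.011 -> Y = 1.023 ✓
  D = 1.993 -> Y = 3.97 ✓
All samples match this transformation.

(c) D²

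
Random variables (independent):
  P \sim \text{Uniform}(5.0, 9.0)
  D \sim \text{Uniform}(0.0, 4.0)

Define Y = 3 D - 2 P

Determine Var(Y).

For independent RVs: Var(aX + bY) = a²Var(X) + b²Var(Y)
Var(P) = 1.3333333
Var(D) = 1.3333333
Var(Y) = (-2)²*1.3333333 + 3²*1.3333333
= 4*1.3333333 + 9*1.3333333 = 17.333333

17.333333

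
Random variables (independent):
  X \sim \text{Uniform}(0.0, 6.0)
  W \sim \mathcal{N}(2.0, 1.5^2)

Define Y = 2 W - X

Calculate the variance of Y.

For independent RVs: Var(aX + bY) = a²Var(X) + b²Var(Y)
Var(X) = 3
Var(W) = 2.25
Var(Y) = (-1)²*3 + 2²*2.25
= 1*3 + 4*2.25 = 12

12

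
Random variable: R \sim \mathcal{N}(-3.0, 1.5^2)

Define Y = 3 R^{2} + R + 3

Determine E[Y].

E[Y] = 3*E[R²] + 1*E[R] + 3
E[R] = -3
E[R²] = Var(R) + (E[R])² = 2.25 + 9 = 11.25
E[Y] = 3*11.25 + 1*(-3) + 3 = 33.75

33.75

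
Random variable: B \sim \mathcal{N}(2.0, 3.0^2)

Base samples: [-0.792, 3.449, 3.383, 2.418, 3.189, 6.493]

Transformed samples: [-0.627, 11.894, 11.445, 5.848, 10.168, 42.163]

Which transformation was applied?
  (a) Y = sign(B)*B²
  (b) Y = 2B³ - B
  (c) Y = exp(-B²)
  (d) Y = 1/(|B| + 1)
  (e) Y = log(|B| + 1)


Checking option (a) Y = sign(B)*B²:
  B = -0.792 -> Y = -0.627 ✓
  B = 3.449 -> Y = 11.894 ✓
  B = 3.383 -> Y = 11.445 ✓
All samples match this transformation.

(a) sign(B)*B²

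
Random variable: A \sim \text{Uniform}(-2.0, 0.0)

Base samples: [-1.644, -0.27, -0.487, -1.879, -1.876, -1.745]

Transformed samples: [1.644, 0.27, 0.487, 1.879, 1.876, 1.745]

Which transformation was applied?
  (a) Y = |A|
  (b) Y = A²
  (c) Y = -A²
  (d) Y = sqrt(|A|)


Checking option (a) Y = |A|:
  A = -1.644 -> Y = 1.644 ✓
  A = -0.27 -> Y = 0.27 ✓
  A = -0.487 -> Y = 0.487 ✓
All samples match this transformation.

(a) |A|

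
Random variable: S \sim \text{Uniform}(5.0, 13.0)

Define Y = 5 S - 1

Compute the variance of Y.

For Y = aS + b: Var(Y) = a² * Var(S)
Var(S) = (13 - 5)^2/12 = 5.3333333
Var(Y) = 5² * 5.3333333 = 25 * 5.3333333 = 133.33333

133.33333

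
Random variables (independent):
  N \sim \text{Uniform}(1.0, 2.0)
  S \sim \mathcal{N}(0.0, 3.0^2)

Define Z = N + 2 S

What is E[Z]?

E[Z] = 1*E[N] + 2*E[S]
E[N] = 1.5
E[S] = 0
E[Z] = 1*1.5 + 2*0 = 1.5

1.5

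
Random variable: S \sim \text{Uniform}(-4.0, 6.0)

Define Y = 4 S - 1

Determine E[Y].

For Y = 4S - 1:
E[Y] = 4 * E[S] - 1
E[S] = (-4 + 6)/2 = 1
E[Y] = 4 * 1 - 1 = 3

3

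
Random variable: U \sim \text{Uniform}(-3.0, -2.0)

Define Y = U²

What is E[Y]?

Using E[X²] = Var(X) + (E[X])²:
E[U] = -2.5
Var(U) = (-2 + 3)^2/12 = 0.083333333
E[U²] = 0.083333333 + (-2.5)² = 0.083333333 + 6.25 = 6.3333333

6.3333333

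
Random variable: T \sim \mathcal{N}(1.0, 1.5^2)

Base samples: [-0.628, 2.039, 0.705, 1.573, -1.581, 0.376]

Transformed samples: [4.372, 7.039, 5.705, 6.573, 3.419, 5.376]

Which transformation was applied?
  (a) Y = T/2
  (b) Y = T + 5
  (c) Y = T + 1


Checking option (b) Y = T + 5:
  T = -0.628 -> Y = 4.372 ✓
  T = 2.039 -> Y = 7.039 ✓
  T = 0.705 -> Y = 5.705 ✓
All samples match this transformation.

(b) T + 5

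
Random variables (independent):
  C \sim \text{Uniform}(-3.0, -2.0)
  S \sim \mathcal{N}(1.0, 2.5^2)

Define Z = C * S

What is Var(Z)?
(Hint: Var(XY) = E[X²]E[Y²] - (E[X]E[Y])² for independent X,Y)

Var(XY) = E[X²]E[Y²] - (E[X]E[Y])²
E[C] = -2.5, Var(C) = 0.083333333
E[S] = 1, Var(S) = 6.25
E[C²] = 0.083333333 + (-2.5)² = 6.3333333
E[S²] = 6.25 + 1² = 7.25
Var(Z) = 6.3333333*7.25 - (-2.5*1)²
= 45.916667 - 6.25 = 39.666667

39.666667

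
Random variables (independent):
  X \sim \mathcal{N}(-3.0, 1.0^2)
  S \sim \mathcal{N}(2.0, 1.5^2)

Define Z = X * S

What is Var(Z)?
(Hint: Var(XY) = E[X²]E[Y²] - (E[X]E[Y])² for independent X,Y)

Var(XY) = E[X²]E[Y²] - (E[X]E[Y])²
E[X] = -3, Var(X) = 1
E[S] = 2, Var(S) = 2.25
E[X²] = 1 + (-3)² = 10
E[S²] = 2.25 + 2² = 6.25
Var(Z) = 10*6.25 - (-3*2)²
= 62.5 - 36 = 26.5

26.5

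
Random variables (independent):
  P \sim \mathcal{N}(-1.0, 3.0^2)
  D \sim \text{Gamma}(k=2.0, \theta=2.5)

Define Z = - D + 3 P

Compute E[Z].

E[Z] = 3*E[P] - 1*E[D]
E[P] = -1
E[D] = 5
E[Z] = 3*(-1) - 1*5 = -8

-8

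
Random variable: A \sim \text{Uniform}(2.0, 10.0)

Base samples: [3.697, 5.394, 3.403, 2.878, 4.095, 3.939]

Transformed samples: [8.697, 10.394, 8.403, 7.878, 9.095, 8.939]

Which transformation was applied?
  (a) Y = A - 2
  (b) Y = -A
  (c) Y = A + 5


Checking option (c) Y = A + 5:
  A = 3.697 -> Y = 8.697 ✓
  A = 5.394 -> Y = 10.394 ✓
  A = 3.403 -> Y = 8.403 ✓
All samples match this transformation.

(c) A + 5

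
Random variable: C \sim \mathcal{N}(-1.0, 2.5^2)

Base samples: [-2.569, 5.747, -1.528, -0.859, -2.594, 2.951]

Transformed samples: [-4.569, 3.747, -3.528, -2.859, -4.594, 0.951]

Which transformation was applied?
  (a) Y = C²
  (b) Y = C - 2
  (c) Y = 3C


Checking option (b) Y = C - 2:
  C = -2.569 -> Y = -4.569 ✓
  C = 5.747 -> Y = 3.747 ✓
  C = -1.528 -> Y = -3.528 ✓
All samples match this transformation.

(b) C - 2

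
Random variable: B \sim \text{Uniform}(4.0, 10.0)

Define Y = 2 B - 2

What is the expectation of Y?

For Y = 2B - 2:
E[Y] = 2 * E[B] - 2
E[B] = (4 + 10)/2 = 7
E[Y] = 2 * 7 - 2 = 12

12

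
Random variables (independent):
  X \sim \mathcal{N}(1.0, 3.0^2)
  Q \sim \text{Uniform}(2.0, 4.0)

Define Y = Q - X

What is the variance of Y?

For independent RVs: Var(aX + bY) = a²Var(X) + b²Var(Y)
Var(X) = 9
Var(Q) = 0.33333333
Var(Y) = (-1)²*9 + 1²*0.33333333
= 1*9 + 1*0.33333333 = 9.3333333

9.3333333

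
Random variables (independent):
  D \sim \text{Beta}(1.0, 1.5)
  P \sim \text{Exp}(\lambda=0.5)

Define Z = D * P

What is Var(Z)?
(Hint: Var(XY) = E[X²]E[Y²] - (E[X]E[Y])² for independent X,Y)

Var(XY) = E[X²]E[Y²] - (E[X]E[Y])²
E[D] = 0.4, Var(D) = 0.068571429
E[P] = 2, Var(P) = 4
E[D²] = 0.068571429 + 0.4² = 0.22857143
E[P²] = 4 + 2² = 8
Var(Z) = 0.22857143*8 - (0.4*2)²
= 1.8285714 - 0.64 = 1.1885714

1.1885714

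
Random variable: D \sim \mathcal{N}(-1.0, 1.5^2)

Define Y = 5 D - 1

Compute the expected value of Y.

For Y = 5D - 1:
E[Y] = 5 * E[D] - 1
E[D] = -1.0 = -1
E[Y] = 5 * (-1) - 1 = -6

-6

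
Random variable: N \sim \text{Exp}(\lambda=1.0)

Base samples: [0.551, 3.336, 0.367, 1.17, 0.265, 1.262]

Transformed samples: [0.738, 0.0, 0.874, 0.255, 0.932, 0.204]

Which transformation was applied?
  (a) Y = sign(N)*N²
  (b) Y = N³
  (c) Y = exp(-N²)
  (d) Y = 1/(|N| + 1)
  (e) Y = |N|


Checking option (c) Y = exp(-N²):
  N = 0.551 -> Y = 0.738 ✓
  N = 3.336 -> Y = 0.0 ✓
  N = 0.367 -> Y = 0.874 ✓
All samples match this transformation.

(c) exp(-N²)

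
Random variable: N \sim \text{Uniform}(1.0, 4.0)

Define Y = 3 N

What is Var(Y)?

For Y = aN + b: Var(Y) = a² * Var(N)
Var(N) = (4 - 1)^2/12 = 0.75
Var(Y) = 3² * 0.75 = 9 * 0.75 = 6.75

6.75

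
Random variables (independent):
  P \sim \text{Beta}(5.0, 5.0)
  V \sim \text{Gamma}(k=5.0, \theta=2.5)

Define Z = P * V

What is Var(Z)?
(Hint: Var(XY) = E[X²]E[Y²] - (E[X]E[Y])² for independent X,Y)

Var(XY) = E[X²]E[Y²] - (E[X]E[Y])²
E[P] = 0.5, Var(P) = 0.022727273
E[V] = 12.5, Var(V) = 31.25
E[P²] = 0.022727273 + 0.5² = 0.27272727
E[V²] = 31.25 + 12.5² = 187.5
Var(Z) = 0.27272727*187.5 - (0.5*12.5)²
= 51.136364 - 39.0625 = 12.073864

12.073864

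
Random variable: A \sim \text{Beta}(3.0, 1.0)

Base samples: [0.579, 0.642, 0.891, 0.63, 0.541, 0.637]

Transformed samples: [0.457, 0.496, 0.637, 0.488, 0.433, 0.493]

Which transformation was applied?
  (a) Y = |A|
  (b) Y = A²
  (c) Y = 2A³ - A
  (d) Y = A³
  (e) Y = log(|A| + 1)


Checking option (e) Y = log(|A| + 1):
  A = 0.579 -> Y = 0.457 ✓
  A = 0.642 -> Y = 0.496 ✓
  A = 0.891 -> Y = 0.637 ✓
All samples match this transformation.

(e) log(|A| + 1)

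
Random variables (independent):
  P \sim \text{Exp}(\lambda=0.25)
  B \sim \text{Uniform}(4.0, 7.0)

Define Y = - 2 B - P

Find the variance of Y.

For independent RVs: Var(aX + bY) = a²Var(X) + b²Var(Y)
Var(P) = 16
Var(B) = 0.75
Var(Y) = (-1)²*16 + (-2)²*0.75
= 1*16 + 4*0.75 = 19

19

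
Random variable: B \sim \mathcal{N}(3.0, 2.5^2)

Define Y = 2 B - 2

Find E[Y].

For Y = 2B - 2:
E[Y] = 2 * E[B] - 2
E[B] = 3.0 = 3
E[Y] = 2 * 3 - 2 = 4

4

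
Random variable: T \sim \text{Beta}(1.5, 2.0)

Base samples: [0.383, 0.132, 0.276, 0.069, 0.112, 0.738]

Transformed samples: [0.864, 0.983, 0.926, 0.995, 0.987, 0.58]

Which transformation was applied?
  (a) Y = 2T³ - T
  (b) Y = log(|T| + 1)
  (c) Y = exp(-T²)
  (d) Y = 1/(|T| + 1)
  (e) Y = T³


Checking option (c) Y = exp(-T²):
  T = 0.383 -> Y = 0.864 ✓
  T = 0.132 -> Y = 0.983 ✓
  T = 0.276 -> Y = 0.926 ✓
All samples match this transformation.

(c) exp(-T²)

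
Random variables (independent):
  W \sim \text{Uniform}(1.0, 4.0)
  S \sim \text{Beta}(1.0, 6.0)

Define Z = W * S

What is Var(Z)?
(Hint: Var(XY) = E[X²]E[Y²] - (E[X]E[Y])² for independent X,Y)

Var(XY) = E[X²]E[Y²] - (E[X]E[Y])²
E[W] = 2.5, Var(W) = 0.75
E[S] = 0.14285714, Var(S) = 0.015306122
E[W²] = 0.75 + 2.5² = 7
E[S²] = 0.015306122 + 0.14285714² = 0.035714286
Var(Z) = 7*0.035714286 - (2.5*0.14285714)²
= 0.25 - 0.12755102 = 0.12244898

0.12244898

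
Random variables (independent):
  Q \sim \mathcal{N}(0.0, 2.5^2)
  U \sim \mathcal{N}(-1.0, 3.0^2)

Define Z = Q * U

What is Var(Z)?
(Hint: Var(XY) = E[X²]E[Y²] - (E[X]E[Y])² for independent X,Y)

Var(XY) = E[X²]E[Y²] - (E[X]E[Y])²
E[Q] = 0, Var(Q) = 6.25
E[U] = -1, Var(U) = 9
E[Q²] = 6.25 + 0² = 6.25
E[U²] = 9 + (-1)² = 10
Var(Z) = 6.25*10 - (0*(-1))²
= 62.5 - 0 = 62.5

62.5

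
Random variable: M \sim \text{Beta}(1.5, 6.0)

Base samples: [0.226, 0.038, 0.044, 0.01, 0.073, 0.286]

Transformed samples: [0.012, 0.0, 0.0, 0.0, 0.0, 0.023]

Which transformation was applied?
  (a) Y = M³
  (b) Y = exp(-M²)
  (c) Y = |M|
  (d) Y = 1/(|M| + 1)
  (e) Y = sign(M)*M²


Checking option (a) Y = M³:
  M = 0.226 -> Y = 0.012 ✓
  M = 0.038 -> Y = 0.0 ✓
  M = 0.044 -> Y = 0.0 ✓
All samples match this transformation.

(a) M³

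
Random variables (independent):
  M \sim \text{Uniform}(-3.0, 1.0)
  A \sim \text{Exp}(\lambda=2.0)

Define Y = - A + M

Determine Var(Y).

For independent RVs: Var(aX + bY) = a²Var(X) + b²Var(Y)
Var(M) = 1.3333333
Var(A) = 0.25
Var(Y) = 1²*1.3333333 + (-1)²*0.25
= 1*1.3333333 + 1*0.25 = 1.5833333

1.5833333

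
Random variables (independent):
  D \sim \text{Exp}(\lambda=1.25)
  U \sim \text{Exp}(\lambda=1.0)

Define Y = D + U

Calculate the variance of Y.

For independent RVs: Var(aX + bY) = a²Var(X) + b²Var(Y)
Var(D) = 0.64
Var(U) = 1
Var(Y) = 1²*0.64 + 1²*1
= 1*0.64 + 1*1 = 1.64

1.64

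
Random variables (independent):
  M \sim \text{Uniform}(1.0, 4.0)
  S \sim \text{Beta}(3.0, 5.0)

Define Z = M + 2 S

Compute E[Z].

E[Z] = 1*E[M] + 2*E[S]
E[M] = 2.5
E[S] = 0.375
E[Z] = 1*2.5 + 2*0.375 = 3.25

3.25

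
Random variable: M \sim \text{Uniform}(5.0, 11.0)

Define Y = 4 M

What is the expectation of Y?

For Y = 4M:
E[Y] = 4 * E[M]
E[M] = (5 + 11)/2 = 8
E[Y] = 4 * 8 = 32

32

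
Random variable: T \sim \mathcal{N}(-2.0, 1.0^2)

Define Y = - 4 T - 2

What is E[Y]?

For Y = -4T - 2:
E[Y] = -4 * E[T] - 2
E[T] = -2.0 = -2
E[Y] = -4 * (-2) - 2 = 6

6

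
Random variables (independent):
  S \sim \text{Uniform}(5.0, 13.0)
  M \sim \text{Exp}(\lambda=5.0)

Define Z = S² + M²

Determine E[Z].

E[Z] = E[S²] + E[M²]
E[S²] = Var(S) + E[S]² = 5.3333333 + 81 = 86.333333
E[M²] = Var(M) + E[M]² = 0.04 + 0.04 = 0.08
E[Z] = 86.333333 + 0.08 = 86.413333

86.413333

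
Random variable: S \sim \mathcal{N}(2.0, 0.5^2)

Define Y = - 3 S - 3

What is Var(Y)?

For Y = aS + b: Var(Y) = a² * Var(S)
Var(S) = 0.5^2 = 0.25
Var(Y) = (-3)² * 0.25 = 9 * 0.25 = 2.25

2.25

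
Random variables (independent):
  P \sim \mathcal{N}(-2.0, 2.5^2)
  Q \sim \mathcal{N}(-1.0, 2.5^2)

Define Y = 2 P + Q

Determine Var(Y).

For independent RVs: Var(aX + bY) = a²Var(X) + b²Var(Y)
Var(P) = 6.25
Var(Q) = 6.25
Var(Y) = 2²*6.25 + 1²*6.25
= 4*6.25 + 1*6.25 = 31.25

31.25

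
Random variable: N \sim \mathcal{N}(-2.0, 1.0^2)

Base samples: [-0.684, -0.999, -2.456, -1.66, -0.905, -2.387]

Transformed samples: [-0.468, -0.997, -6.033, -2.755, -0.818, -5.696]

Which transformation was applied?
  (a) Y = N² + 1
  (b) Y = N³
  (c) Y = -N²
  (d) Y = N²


Checking option (c) Y = -N²:
  N = -0.684 -> Y = -0.468 ✓
  N = -0.999 -> Y = -0.997 ✓
  N = -2.456 -> Y = -6.033 ✓
All samples match this transformation.

(c) -N²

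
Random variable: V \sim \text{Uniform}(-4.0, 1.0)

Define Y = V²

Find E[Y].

E[V²] = Var(V) + (E[V])² = 2.0833333 + 2.25 = 4.3333333

4.3333333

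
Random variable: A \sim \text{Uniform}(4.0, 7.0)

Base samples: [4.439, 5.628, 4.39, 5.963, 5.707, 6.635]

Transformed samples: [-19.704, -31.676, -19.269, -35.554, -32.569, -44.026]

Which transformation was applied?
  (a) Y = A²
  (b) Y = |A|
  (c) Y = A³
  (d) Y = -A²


Checking option (d) Y = -A²:
  A = 4.439 -> Y = -19.704 ✓
  A = 5.628 -> Y = -31.676 ✓
  A = 4.39 -> Y = -19.269 ✓
All samples match this transformation.

(d) -A²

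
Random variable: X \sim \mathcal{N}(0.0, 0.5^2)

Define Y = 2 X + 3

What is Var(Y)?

For Y = aX + b: Var(Y) = a² * Var(X)
Var(X) = 0.5^2 = 0.25
Var(Y) = 2² * 0.25 = 4 * 0.25 = 1

1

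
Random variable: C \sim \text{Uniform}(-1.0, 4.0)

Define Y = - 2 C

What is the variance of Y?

For Y = aC + b: Var(Y) = a² * Var(C)
Var(C) = (4 + 1)^2/12 = 2.0833333
Var(Y) = (-2)² * 2.0833333 = 4 * 2.0833333 = 8.3333333

8.3333333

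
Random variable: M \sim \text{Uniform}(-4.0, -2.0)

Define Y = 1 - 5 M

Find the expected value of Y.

For Y = -5M + 1:
E[Y] = -5 * E[M] + 1
E[M] = (-4 - 2)/2 = -3
E[Y] = -5 * (-3) + 1 = 16

16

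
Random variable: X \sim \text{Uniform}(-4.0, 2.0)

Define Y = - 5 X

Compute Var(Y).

For Y = aX + b: Var(Y) = a² * Var(X)
Var(X) = (2 + 4)^2/12 = 3
Var(Y) = (-5)² * 3 = 25 * 3 = 75

75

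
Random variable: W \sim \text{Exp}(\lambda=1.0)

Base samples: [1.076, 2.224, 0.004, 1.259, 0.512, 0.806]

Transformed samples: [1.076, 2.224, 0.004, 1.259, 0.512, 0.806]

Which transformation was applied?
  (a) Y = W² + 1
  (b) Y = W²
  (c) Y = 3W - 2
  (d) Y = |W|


Checking option (d) Y = |W|:
  W = 1.076 -> Y = 1.076 ✓
  W = 2.224 -> Y = 2.224 ✓
  W = 0.004 -> Y = 0.004 ✓
All samples match this transformation.

(d) |W|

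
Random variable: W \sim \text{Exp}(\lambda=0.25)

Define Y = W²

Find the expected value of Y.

Using E[X²] = Var(X) + (E[X])²:
E[W] = 4
Var(W) = 1/0.25^2 = 16
E[W²] = 16 + 4² = 16 + 16 = 32

32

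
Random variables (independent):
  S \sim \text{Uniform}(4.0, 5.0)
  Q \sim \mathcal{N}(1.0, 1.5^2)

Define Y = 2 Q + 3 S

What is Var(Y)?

For independent RVs: Var(aX + bY) = a²Var(X) + b²Var(Y)
Var(S) = 0.083333333
Var(Q) = 2.25
Var(Y) = 3²*0.083333333 + 2²*2.25
= 9*0.083333333 + 4*2.25 = 9.75

9.75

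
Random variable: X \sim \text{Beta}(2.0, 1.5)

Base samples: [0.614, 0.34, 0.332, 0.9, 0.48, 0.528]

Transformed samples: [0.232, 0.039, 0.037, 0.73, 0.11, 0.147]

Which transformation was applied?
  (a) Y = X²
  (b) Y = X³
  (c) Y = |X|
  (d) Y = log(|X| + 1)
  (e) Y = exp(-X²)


Checking option (b) Y = X³:
  X = 0.614 -> Y = 0.232 ✓
  X = 0.34 -> Y = 0.039 ✓
  X = 0.332 -> Y = 0.037 ✓
All samples match this transformation.

(b) X³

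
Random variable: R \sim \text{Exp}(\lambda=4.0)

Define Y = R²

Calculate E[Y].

E[R²] = Var(R) + (E[R])² = 0.0625 + 0.0625 = 0.125

0.125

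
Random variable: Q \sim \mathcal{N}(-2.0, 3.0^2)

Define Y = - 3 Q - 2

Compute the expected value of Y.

For Y = -3Q - 2:
E[Y] = -3 * E[Q] - 2
E[Q] = -2.0 = -2
E[Y] = -3 * (-2) - 2 = 4

4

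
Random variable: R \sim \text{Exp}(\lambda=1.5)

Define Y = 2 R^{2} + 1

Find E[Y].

E[Y] = 2*E[R²] + 1
E[R] = 0.66666667
E[R²] = Var(R) + (E[R])² = 0.44444444 + 0.44444444 = 0.88888889
E[Y] = 2*0.88888889 + 1 = 2.7777778

2.7777778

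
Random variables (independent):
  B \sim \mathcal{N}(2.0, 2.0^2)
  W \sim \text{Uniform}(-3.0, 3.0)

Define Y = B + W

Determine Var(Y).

For independent RVs: Var(aX + bY) = a²Var(X) + b²Var(Y)
Var(B) = 4
Var(W) = 3
Var(Y) = 1²*4 + 1²*3
= 1*4 + 1*3 = 7

7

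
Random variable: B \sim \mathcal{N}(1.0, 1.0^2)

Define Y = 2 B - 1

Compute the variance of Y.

For Y = aB + b: Var(Y) = a² * Var(B)
Var(B) = 1.0^2 = 1
Var(Y) = 2² * 1 = 4 * 1 = 4

4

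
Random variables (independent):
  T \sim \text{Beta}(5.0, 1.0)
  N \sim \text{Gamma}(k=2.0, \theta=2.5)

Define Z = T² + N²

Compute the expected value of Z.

E[Z] = E[T²] + E[N²]
E[T²] = Var(T) + E[T]² = 0.01984127 + 0.69444444 = 0.71428571
E[N²] = Var(N) + E[N]² = 12.5 + 25 = 37.5
E[Z] = 0.71428571 + 37.5 = 38.214286

38.214286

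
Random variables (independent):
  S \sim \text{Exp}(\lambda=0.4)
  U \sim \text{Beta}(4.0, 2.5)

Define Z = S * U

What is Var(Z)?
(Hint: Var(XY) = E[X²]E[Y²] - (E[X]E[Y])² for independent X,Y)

Var(XY) = E[X²]E[Y²] - (E[X]E[Y])²
E[S] = 2.5, Var(S) = 6.25
E[U] = 0.61538462, Var(U) = 0.031558185
E[S²] = 6.25 + 2.5² = 12.5
E[U²] = 0.031558185 + 0.61538462² = 0.41025641
Var(Z) = 12.5*0.41025641 - (2.5*0.61538462)²
= 5.1282051 - 2.3668639 = 2.7613412

2.7613412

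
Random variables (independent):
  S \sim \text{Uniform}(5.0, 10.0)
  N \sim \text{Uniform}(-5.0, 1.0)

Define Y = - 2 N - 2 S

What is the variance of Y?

For independent RVs: Var(aX + bY) = a²Var(X) + b²Var(Y)
Var(S) = 2.0833333
Var(N) = 3
Var(Y) = (-2)²*2.0833333 + (-2)²*3
= 4*2.0833333 + 4*3 = 20.333333

20.333333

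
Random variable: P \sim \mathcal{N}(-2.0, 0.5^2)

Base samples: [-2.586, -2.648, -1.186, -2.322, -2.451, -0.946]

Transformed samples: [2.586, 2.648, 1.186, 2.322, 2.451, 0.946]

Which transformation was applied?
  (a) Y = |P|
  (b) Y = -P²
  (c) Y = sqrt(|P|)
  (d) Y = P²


Checking option (a) Y = |P|:
  P = -2.586 -> Y = 2.586 ✓
  P = -2.648 -> Y = 2.648 ✓
  P = -1.186 -> Y = 1.186 ✓
All samples match this transformation.

(a) |P|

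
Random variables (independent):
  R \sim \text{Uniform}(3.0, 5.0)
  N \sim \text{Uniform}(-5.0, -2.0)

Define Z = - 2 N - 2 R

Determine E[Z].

E[Z] = -2*E[R] - 2*E[N]
E[R] = 4
E[N] = -3.5
E[Z] = -2*4 - 2*(-3.5) = -1

-1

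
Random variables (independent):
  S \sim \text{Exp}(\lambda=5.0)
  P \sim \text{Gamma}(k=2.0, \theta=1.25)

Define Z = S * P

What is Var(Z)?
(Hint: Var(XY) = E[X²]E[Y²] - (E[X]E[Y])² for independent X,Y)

Var(XY) = E[X²]E[Y²] - (E[X]E[Y])²
E[S] = 0.2, Var(S) = 0.04
E[P] = 2.5, Var(P) = 3.125
E[S²] = 0.04 + 0.2² = 0.08
E[P²] = 3.125 + 2.5² = 9.375
Var(Z) = 0.08*9.375 - (0.2*2.5)²
= 0.75 - 0.25 = 0.5

0.5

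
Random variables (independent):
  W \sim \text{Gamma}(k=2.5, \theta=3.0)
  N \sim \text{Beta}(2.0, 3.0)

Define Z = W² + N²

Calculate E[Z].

E[Z] = E[W²] + E[N²]
E[W²] = Var(W) + E[W]² = 22.5 + 56.25 = 78.75
E[N²] = Var(N) + E[N]² = 0.04 + 0.16 = 0.2
E[Z] = 78.75 + 0.2 = 78.95

78.95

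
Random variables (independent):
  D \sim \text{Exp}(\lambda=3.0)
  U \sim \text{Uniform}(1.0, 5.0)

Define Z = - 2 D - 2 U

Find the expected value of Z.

E[Z] = -2*E[D] - 2*E[U]
E[D] = 0.33333333
E[U] = 3
E[Z] = -2*0.33333333 - 2*3 = -6.6666667

-6.6666667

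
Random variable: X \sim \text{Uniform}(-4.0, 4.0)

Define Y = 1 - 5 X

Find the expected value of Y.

For Y = -5X + 1:
E[Y] = -5 * E[X] + 1
E[X] = (-4 + 4)/2 = 0
E[Y] = -5 * 0 + 1 = 1

1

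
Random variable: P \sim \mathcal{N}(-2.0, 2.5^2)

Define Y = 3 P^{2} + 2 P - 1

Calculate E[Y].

E[Y] = 3*E[P²] + 2*E[P] - 1
E[P] = -2
E[P²] = Var(P) + (E[P])² = 6.25 + 4 = 10.25
E[Y] = 3*10.25 + 2*(-2) - 1 = 25.75

25.75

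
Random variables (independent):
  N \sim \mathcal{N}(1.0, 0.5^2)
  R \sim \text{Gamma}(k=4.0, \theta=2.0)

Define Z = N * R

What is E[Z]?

For independent RVs: E[XY] = E[X]*E[Y]
E[N] = 1
E[R] = 8
E[Z] = 1 * 8 = 8

8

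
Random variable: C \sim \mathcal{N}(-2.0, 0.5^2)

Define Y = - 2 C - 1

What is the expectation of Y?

For Y = -2C - 1:
E[Y] = -2 * E[C] - 1
E[C] = -2.0 = -2
E[Y] = -2 * (-2) - 1 = 3

3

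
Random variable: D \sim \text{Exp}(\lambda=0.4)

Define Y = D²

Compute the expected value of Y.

Using E[X²] = Var(X) + (E[X])²:
E[D] = 2.5
Var(D) = 1/0.4^2 = 6.25
E[D²] = 6.25 + 2.5² = 6.25 + 6.25 = 12.5

12.5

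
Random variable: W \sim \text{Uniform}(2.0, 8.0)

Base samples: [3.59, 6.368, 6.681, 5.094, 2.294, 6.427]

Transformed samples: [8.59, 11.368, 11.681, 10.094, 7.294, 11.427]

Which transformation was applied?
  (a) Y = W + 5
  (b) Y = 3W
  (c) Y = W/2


Checking option (a) Y = W + 5:
  W = 3.59 -> Y = 8.59 ✓
  W = 6.368 -> Y = 11.368 ✓
  W = 6.681 -> Y = 11.681 ✓
All samples match this transformation.

(a) W + 5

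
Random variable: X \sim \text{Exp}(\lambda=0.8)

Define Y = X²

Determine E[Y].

Using E[X²] = Var(X) + (E[X])²:
E[X] = 1.25
Var(X) = 1/0.8^2 = 1.5625
E[X²] = 1.5625 + 1.25² = 1.5625 + 1.5625 = 3.125

3.125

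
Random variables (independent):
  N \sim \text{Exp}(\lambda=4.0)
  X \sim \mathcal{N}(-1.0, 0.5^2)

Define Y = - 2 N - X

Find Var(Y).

For independent RVs: Var(aX + bY) = a²Var(X) + b²Var(Y)
Var(N) = 0.0625
Var(X) = 0.25
Var(Y) = (-2)²*0.0625 + (-1)²*0.25
= 4*0.0625 + 1*0.25 = 0.5

0.5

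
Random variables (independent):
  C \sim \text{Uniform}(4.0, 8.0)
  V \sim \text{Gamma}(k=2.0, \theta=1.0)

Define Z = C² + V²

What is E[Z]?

E[Z] = E[C²] + E[V²]
E[C²] = Var(C) + E[C]² = 1.3333333 + 36 = 37.333333
E[V²] = Var(V) + E[V]² = 2 + 4 = 6
E[Z] = 37.333333 + 6 = 43.333333

43.333333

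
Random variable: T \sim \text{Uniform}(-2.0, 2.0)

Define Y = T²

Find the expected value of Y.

E[T²] = Var(T) + (E[T])² = 1.3333333 + 0 = 1.3333333

1.3333333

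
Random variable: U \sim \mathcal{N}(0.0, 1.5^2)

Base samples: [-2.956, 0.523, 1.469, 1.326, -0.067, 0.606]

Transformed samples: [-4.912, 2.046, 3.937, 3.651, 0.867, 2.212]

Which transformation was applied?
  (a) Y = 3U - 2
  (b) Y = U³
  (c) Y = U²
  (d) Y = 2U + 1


Checking option (d) Y = 2U + 1:
  U = -2.956 -> Y = -4.912 ✓
  U = 0.523 -> Y = 2.046 ✓
  U = 1.469 -> Y = 3.937 ✓
All samples match this transformation.

(d) 2U + 1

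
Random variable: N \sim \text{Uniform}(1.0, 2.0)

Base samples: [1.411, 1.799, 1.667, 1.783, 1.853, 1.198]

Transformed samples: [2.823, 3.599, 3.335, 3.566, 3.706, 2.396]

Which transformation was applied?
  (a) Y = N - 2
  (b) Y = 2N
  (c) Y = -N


Checking option (b) Y = 2N:
  N = 1.411 -> Y = 2.823 ✓
  N = 1.799 -> Y = 3.599 ✓
  N = 1.667 -> Y = 3.335 ✓
All samples match this transformation.

(b) 2N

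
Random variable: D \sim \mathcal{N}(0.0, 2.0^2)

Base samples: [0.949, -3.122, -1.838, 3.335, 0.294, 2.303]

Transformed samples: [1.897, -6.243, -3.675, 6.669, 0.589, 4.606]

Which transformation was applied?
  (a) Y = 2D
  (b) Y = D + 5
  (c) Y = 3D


Checking option (a) Y = 2D:
  D = 0.949 -> Y = 1.897 ✓
  D = -3.122 -> Y = -6.243 ✓
  D = -1.838 -> Y = -3.675 ✓
All samples match this transformation.

(a) 2D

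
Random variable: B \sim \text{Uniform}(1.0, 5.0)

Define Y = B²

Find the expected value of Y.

Using E[X²] = Var(X) + (E[X])²:
E[B] = 3
Var(B) = (5 - 1)^2/12 = 1.3333333
E[B²] = 1.3333333 + 3² = 1.3333333 + 9 = 10.333333

10.333333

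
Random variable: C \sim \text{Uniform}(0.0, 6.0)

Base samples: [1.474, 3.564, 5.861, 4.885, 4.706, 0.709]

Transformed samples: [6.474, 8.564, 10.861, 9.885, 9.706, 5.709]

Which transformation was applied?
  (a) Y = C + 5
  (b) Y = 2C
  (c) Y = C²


Checking option (a) Y = C + 5:
  C = 1.474 -> Y = 6.474 ✓
  C = 3.564 -> Y = 8.564 ✓
  C = 5.861 -> Y = 10.861 ✓
All samples match this transformation.

(a) C + 5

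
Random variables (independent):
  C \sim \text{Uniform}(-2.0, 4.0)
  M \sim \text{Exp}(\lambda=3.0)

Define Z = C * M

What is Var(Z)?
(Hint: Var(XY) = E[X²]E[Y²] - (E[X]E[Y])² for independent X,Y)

Var(XY) = E[X²]E[Y²] - (E[X]E[Y])²
E[C] = 1, Var(C) = 3
E[M] = 0.33333333, Var(M) = 0.11111111
E[C²] = 3 + 1² = 4
E[M²] = 0.11111111 + 0.33333333² = 0.22222222
Var(Z) = 4*0.22222222 - (1*0.33333333)²
= 0.88888889 - 0.11111111 = 0.77777778

0.77777778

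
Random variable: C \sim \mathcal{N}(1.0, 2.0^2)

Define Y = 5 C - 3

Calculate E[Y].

For Y = 5C - 3:
E[Y] = 5 * E[C] - 3
E[C] = 1.0 = 1
E[Y] = 5 * 1 - 3 = 2

2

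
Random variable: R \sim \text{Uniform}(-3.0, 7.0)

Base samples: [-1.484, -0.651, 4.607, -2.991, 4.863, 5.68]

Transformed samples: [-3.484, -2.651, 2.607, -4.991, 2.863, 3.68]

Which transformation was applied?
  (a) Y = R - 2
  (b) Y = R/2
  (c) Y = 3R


Checking option (a) Y = R - 2:
  R = -1.484 -> Y = -3.484 ✓
  R = -0.651 -> Y = -2.651 ✓
  R = 4.607 -> Y = 2.607 ✓
All samples match this transformation.

(a) R - 2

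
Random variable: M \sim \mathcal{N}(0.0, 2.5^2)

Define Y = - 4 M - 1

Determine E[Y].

For Y = -4M - 1:
E[Y] = -4 * E[M] - 1
E[M] = 0.0 = 0
E[Y] = -4 * 0 - 1 = -1

-1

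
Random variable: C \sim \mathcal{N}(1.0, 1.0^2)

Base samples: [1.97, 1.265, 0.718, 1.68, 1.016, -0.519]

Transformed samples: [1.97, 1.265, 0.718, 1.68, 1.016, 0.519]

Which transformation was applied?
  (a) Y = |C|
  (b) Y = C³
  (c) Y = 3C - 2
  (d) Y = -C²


Checking option (a) Y = |C|:
  C = 1.97 -> Y = 1.97 ✓
  C = 1.265 -> Y = 1.265 ✓
  C = 0.718 -> Y = 0.718 ✓
All samples match this transformation.

(a) |C|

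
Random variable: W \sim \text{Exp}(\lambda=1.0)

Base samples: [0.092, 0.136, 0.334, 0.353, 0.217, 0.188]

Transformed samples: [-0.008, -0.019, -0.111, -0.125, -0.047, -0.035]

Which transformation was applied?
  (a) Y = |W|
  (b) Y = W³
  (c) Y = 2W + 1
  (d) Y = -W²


Checking option (d) Y = -W²:
  W = 0.092 -> Y = -0.008 ✓
  W = 0.136 -> Y = -0.019 ✓
  W = 0.334 -> Y = -0.111 ✓
All samples match this transformation.

(d) -W²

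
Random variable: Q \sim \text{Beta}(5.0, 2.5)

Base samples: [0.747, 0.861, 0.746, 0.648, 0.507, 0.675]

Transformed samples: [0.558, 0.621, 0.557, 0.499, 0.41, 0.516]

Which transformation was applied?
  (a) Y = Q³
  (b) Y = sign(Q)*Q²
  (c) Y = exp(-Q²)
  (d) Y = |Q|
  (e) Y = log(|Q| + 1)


Checking option (e) Y = log(|Q| + 1):
  Q = 0.747 -> Y = 0.558 ✓
  Q = 0.861 -> Y = 0.621 ✓
  Q = 0.746 -> Y = 0.557 ✓
All samples match this transformation.

(e) log(|Q| + 1)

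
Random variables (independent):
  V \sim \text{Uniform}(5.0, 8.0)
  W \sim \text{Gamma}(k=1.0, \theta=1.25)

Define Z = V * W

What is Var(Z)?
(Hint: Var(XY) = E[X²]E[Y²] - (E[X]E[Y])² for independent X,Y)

Var(XY) = E[X²]E[Y²] - (E[X]E[Y])²
E[V] = 6.5, Var(V) = 0.75
E[W] = 1.25, Var(W) = 1.5625
E[V²] = 0.75 + 6.5² = 43
E[W²] = 1.5625 + 1.25² = 3.125
Var(Z) = 43*3.125 - (6.5*1.25)²
= 134.375 - 66.015625 = 68.359375

68.359375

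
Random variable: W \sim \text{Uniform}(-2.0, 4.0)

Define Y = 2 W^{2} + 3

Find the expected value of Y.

E[Y] = 2*E[W²] + 3
E[W] = 1
E[W²] = Var(W) + (E[W])² = 3 + 1 = 4
E[Y] = 2*4 + 3 = 11

11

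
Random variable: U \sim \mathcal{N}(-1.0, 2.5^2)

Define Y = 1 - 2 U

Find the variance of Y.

For Y = aU + b: Var(Y) = a² * Var(U)
Var(U) = 2.5^2 = 6.25
Var(Y) = (-2)² * 6.25 = 4 * 6.25 = 25

25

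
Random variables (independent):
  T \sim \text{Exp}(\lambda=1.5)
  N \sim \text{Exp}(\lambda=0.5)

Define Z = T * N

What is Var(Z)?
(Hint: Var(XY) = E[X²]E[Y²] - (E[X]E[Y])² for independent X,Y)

Var(XY) = E[X²]E[Y²] - (E[X]E[Y])²
E[T] = 0.66666667, Var(T) = 0.44444444
E[N] = 2, Var(N) = 4
E[T²] = 0.44444444 + 0.66666667² = 0.88888889
E[N²] = 4 + 2² = 8
Var(Z) = 0.88888889*8 - (0.66666667*2)²
= 7.1111111 - 1.7777778 = 5.3333333

5.3333333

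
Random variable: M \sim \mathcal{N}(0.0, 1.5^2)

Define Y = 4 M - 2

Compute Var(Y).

For Y = aM + b: Var(Y) = a² * Var(M)
Var(M) = 1.5^2 = 2.25
Var(Y) = 4² * 2.25 = 16 * 2.25 = 36

36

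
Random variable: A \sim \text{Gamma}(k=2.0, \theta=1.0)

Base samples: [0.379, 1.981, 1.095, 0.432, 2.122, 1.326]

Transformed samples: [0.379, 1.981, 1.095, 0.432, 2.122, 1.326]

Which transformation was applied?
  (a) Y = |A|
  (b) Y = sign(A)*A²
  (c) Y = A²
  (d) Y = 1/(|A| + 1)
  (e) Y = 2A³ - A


Checking option (a) Y = |A|:
  A = 0.379 -> Y = 0.379 ✓
  A = 1.981 -> Y = 1.981 ✓
  A = 1.095 -> Y = 1.095 ✓
All samples match this transformation.

(a) |A|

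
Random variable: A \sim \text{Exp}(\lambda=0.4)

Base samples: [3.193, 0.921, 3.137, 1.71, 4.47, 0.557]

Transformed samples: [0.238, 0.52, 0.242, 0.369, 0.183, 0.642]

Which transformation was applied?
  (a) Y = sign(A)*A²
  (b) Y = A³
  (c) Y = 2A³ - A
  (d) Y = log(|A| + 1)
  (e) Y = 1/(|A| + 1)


Checking option (e) Y = 1/(|A| + 1):
  A = 3.193 -> Y = 0.238 ✓
  A = 0.921 -> Y = 0.52 ✓
  A = 3.137 -> Y = 0.242 ✓
All samples match this transformation.

(e) 1/(|A| + 1)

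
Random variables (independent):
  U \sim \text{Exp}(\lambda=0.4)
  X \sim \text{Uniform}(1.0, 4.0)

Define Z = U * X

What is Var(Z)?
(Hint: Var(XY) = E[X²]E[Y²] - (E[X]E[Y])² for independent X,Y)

Var(XY) = E[X²]E[Y²] - (E[X]E[Y])²
E[U] = 2.5, Var(U) = 6.25
E[X] = 2.5, Var(X) = 0.75
E[U²] = 6.25 + 2.5² = 12.5
E[X²] = 0.75 + 2.5² = 7
Var(Z) = 12.5*7 - (2.5*2.5)²
= 87.5 - 39.0625 = 48.4375

48.4375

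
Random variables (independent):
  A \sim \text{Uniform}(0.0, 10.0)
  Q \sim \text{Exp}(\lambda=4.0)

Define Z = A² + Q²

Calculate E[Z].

E[Z] = E[A²] + E[Q²]
E[A²] = Var(A) + E[A]² = 8.3333333 + 25 = 33.333333
E[Q²] = Var(Q) + E[Q]² = 0.0625 + 0.0625 = 0.125
E[Z] = 33.333333 + 0.125 = 33.458333

33.458333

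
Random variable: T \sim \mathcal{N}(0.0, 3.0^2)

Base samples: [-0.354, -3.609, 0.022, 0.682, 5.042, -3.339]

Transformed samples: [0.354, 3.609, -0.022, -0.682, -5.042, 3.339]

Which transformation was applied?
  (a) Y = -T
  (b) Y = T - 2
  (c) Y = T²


Checking option (a) Y = -T:
  T = -0.354 -> Y = 0.354 ✓
  T = -3.609 -> Y = 3.609 ✓
  T = 0.022 -> Y = -0.022 ✓
All samples match this transformation.

(a) -T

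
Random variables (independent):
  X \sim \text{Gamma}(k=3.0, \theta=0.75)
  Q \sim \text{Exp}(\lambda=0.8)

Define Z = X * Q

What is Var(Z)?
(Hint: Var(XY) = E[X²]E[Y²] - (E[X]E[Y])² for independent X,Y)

Var(XY) = E[X²]E[Y²] - (E[X]E[Y])²
E[X] = 2.25, Var(X) = 1.6875
E[Q] = 1.25, Var(Q) = 1.5625
E[X²] = 1.6875 + 2.25² = 6.75
E[Q²] = 1.5625 + 1.25² = 3.125
Var(Z) = 6.75*3.125 - (2.25*1.25)²
= 21.09375 - 7.9101562 = 13.183594

13.183594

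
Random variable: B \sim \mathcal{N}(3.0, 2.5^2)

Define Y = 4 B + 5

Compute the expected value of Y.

For Y = 4B + 5:
E[Y] = 4 * E[B] + 5
E[B] = 3.0 = 3
E[Y] = 4 * 3 + 5 = 17

17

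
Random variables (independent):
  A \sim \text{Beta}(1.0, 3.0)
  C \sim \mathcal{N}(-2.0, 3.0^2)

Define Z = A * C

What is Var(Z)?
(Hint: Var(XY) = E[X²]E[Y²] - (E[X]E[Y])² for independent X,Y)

Var(XY) = E[X²]E[Y²] - (E[X]E[Y])²
E[A] = 0.25, Var(A) = 0.0375
E[C] = -2, Var(C) = 9
E[A²] = 0.0375 + 0.25² = 0.1
E[C²] = 9 + (-2)² = 13
Var(Z) = 0.1*13 - (0.25*(-2))²
= 1.3 - 0.25 = 1.05

1.05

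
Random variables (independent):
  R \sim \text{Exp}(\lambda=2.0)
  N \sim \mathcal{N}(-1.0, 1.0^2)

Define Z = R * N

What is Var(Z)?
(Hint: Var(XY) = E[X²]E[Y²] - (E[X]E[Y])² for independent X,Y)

Var(XY) = E[X²]E[Y²] - (E[X]E[Y])²
E[R] = 0.5, Var(R) = 0.25
E[N] = -1, Var(N) = 1
E[R²] = 0.25 + 0.5² = 0.5
E[N²] = 1 + (-1)² = 2
Var(Z) = 0.5*2 - (0.5*(-1))²
= 1 - 0.25 = 0.75

0.75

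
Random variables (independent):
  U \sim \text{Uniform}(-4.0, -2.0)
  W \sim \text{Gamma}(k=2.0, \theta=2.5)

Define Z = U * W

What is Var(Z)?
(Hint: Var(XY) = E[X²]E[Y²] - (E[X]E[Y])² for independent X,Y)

Var(XY) = E[X²]E[Y²] - (E[X]E[Y])²
E[U] = -3, Var(U) = 0.33333333
E[W] = 5, Var(W) = 12.5
E[U²] = 0.33333333 + (-3)² = 9.3333333
E[W²] = 12.5 + 5² = 37.5
Var(Z) = 9.3333333*37.5 - (-3*5)²
= 350 - 225 = 125

125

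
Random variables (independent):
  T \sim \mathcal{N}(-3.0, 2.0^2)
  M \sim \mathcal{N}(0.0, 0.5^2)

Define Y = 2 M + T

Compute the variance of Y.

For independent RVs: Var(aX + bY) = a²Var(X) + b²Var(Y)
Var(T) = 4
Var(M) = 0.25
Var(Y) = 1²*4 + 2²*0.25
= 1*4 + 4*0.25 = 5

5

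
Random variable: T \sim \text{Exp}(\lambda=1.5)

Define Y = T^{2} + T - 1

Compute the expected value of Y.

E[Y] = 1*E[T²] + 1*E[T] - 1
E[T] = 0.66666667
E[T²] = Var(T) + (E[T])² = 0.44444444 + 0.44444444 = 0.88888889
E[Y] = 1*0.88888889 + 1*0.66666667 - 1 = 0.55555556

0.55555556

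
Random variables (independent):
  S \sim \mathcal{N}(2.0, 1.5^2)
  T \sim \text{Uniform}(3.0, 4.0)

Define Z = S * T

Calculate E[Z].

For independent RVs: E[XY] = E[X]*E[Y]
E[S] = 2
E[T] = 3.5
E[Z] = 2 * 3.5 = 7

7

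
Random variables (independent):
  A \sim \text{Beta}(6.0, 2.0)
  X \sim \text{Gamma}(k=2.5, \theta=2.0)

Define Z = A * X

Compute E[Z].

For independent RVs: E[XY] = E[X]*E[Y]
E[A] = 0.75
E[X] = 5
E[Z] = 0.75 * 5 = 3.75

3.75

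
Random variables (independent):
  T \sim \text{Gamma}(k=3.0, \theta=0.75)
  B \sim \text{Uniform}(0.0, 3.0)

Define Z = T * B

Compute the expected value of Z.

For independent RVs: E[XY] = E[X]*E[Y]
E[T] = 2.25
E[B] = 1.5
E[Z] = 2.25 * 1.5 = 3.375

3.375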